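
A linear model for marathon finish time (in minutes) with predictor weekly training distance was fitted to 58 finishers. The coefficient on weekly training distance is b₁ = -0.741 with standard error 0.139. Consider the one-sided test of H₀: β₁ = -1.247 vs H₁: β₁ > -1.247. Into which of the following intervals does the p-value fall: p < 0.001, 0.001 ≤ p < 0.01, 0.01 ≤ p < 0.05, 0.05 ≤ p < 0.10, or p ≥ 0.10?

p < 0.001

t = (-0.741 − (-1.247)) / 0.139 = 3.640.
df = n − 2 = 58 − 2 = 56.
One-sided p = P(T_{56} > t) ≈ 0.0003.
So p < 0.001.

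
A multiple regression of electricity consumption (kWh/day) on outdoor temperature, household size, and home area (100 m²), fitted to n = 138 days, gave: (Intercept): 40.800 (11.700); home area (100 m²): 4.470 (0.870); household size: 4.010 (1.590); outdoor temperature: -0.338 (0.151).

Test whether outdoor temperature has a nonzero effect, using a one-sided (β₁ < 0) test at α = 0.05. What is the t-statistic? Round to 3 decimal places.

t = -2.238

Read off: b = -0.338, SE = 0.151 for outdoor temperature.
H₀: β₁ = 0 vs H₁: β₁ < 0.
t = -0.338 / 0.151 = -2.238.
df = n − k − 1 = 138 − 3 − 1 = 134.
One-sided p ≈ 0.0134, which is < 0.05, so reject H₀.
There is evidence that the true slope on outdoor temperature is negative, holding the other predictors fixed.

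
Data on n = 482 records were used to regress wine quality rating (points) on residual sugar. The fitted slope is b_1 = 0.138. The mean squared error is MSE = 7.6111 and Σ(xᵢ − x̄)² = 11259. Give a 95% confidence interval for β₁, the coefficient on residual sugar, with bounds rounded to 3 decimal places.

(0.087, 0.189)

SE(b_1) = √(MSE/Sₓₓ) = √(7.6111/11259) = 0.026.
df = n − 2 = 480.
t* = t_{0.025, 480} = 1.964918.
Margin = t* × SE = 1.964918 × 0.026 = 0.05109.
CI: 0.138 ± 0.05109 → (0.087, 0.189).
With 95% confidence, each one-unit increase in residual sugar is associated with a change of between 0.087 and 0.189 points in wine quality rating.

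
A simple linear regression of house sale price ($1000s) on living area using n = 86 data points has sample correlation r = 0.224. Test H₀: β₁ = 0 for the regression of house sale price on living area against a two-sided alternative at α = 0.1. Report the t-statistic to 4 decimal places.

t = r·√(n − 2)/√(1 − r²) = 0.224·√84/√0.949824 = 2.1065.
df = n − 2 = 84.
Two-sided p ≈ 0.0381, which is < 0.1, so reject H₀.
There is evidence of a linear association between living area and house sale price.

t = 2.1065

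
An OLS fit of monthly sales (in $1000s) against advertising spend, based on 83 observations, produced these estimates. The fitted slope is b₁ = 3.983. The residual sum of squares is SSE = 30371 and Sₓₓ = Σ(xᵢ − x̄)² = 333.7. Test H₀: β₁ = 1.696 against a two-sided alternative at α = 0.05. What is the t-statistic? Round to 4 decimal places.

t = 2.1575

MSE = SSE/(n − 2) = 30371/81 = 374.951.
SE(b₁) = √(MSE/Sₓₓ) = √(374.951/333.7) = 1.06001.
t = (3.983 − 1.696) / 1.06001 = 2.1575.
df = n − 2 = 81.
Two-sided p ≈ 0.0339, which is < 0.05, so reject H₀.
There is evidence that the true slope on advertising spend differs from 1.696 $1000s per unit.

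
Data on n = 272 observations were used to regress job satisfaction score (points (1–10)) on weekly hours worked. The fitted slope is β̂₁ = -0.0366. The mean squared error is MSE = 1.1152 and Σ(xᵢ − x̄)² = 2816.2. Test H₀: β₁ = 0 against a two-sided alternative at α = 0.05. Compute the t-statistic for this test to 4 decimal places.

SE(β̂₁) = √(MSE/Sₓₓ) = √(1.1152/2816.2) = 0.0198996.
t = -0.0366 / 0.0198996 = -1.8392.
df = n − 2 = 270.
Two-sided p ≈ 0.0670, which is ≥ 0.05, so fail to reject H₀.
The data do not give significant evidence of an association between weekly hours worked and job satisfaction score.

t = -1.8392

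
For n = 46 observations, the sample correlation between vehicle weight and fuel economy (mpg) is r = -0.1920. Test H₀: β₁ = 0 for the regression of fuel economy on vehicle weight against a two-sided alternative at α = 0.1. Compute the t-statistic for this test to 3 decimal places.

t = r·√(n − 2)/√(1 − r²) = -0.1920·√44/√0.963136 = -1.298.
df = n − 2 = 44.
Two-sided p ≈ 0.2011, which is ≥ 0.1, so fail to reject H₀.
The data do not give significant evidence of a linear association between vehicle weight and fuel economy.

t = -1.298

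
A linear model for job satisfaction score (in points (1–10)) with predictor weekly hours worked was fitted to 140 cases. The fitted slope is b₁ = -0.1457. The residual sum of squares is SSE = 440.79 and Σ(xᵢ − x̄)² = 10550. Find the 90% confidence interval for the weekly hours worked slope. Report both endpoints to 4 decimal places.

(-0.1745, -0.1169)

MSE = SSE/(n − 2) = 440.79/138 = 3.19413.
SE(b₁) = √(MSE/Sₓₓ) = √(3.19413/10550) = 0.0174.
df = n − 2 = 138.
t* = t_{0.05, 138} = 1.65597.
Margin = t* × SE = 1.65597 × 0.0174 = 0.028814.
CI: -0.1457 ± 0.028814 → (-0.1745, -0.1169).
With 90% confidence, each one-unit increase in weekly hours worked is associated with a change of between -0.1745 and -0.1169 points (1–10) in job satisfaction score.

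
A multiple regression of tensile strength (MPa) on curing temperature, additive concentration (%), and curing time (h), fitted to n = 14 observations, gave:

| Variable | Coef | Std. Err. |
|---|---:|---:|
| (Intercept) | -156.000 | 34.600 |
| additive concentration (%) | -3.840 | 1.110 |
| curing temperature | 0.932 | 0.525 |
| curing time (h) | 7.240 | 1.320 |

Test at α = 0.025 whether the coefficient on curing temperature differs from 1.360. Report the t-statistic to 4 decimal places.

t = -0.8152

Read off: b = 0.932, SE = 0.525 for curing temperature.
H₀: β₁ = 1.360 vs H₁: β₁ ≠ 1.360.
t = (0.932 − 1.360) / 0.525 = -0.8152.
df = n − k − 1 = 14 − 3 − 1 = 10.
Two-sided p ≈ 0.4339, which is ≥ 0.025, so fail to reject H₀.
The data are consistent with a true slope of 1.360 MPa per unit of curing temperature, holding the other predictors fixed.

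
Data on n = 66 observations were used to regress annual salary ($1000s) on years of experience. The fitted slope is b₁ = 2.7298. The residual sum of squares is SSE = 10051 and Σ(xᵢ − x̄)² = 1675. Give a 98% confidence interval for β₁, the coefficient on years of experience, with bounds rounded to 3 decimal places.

MSE = SSE/(n − 2) = 10051/64 = 157.047.
SE(b₁) = √(MSE/Sₓₓ) = √(157.047/1675) = 0.306201.
df = n − 2 = 64.
t* = t_{0.01, 64} = 2.386037.
Margin = t* × SE = 2.386037 × 0.306201 = 0.73061.
CI: 2.7298 ± 0.73061 → (1.999, 3.460).
With 98% confidence, each one-unit increase in years of experience is associated with a change of between 1.999 and 3.460 $1000s in annual salary.

(1.999, 3.460)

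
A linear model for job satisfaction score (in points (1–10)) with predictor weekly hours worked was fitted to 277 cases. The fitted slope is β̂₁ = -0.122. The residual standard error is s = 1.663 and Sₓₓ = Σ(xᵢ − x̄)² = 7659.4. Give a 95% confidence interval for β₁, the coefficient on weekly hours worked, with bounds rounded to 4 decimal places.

(-0.1594, -0.0846)

SE(β̂₁) = s/√Sₓₓ = 1.663/√7659.4 = 0.0190018.
df = n − 2 = 275.
t* = t_{0.025, 275} = 1.968628.
Margin = t* × SE = 1.968628 × 0.0190018 = 0.037407.
CI: -0.122 ± 0.037407 → (-0.1594, -0.0846).
With 95% confidence, each one-unit increase in weekly hours worked is associated with a change of between -0.1594 and -0.0846 points (1–10) in job satisfaction score.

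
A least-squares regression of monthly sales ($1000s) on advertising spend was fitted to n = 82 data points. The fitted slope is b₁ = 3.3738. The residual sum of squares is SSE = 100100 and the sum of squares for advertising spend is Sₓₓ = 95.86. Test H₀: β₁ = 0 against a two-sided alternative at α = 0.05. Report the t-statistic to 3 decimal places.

t = 0.934

MSE = SSE/(n − 2) = 100100/80 = 1251.25.
SE(b₁) = √(MSE/Sₓₓ) = √(1251.25/95.86) = 3.61288.
t = 3.3738 / 3.61288 = 0.934.
df = n − 2 = 80.
Two-sided p ≈ 0.3532, which is ≥ 0.05, so fail to reject H₀.
The data do not give significant evidence of an association between advertising spend and monthly sales.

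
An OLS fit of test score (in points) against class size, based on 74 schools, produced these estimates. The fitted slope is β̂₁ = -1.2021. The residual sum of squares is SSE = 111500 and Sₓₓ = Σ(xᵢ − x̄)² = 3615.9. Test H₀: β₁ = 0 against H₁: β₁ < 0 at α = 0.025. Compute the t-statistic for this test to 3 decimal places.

t = -1.837

MSE = SSE/(n − 2) = 111500/72 = 1548.61.
SE(β̂₁) = √(MSE/Sₓₓ) = √(1548.61/3615.9) = 0.65443.
t = -1.2021 / 0.65443 = -1.837.
df = n − 2 = 72.
One-sided p ≈ 0.0352, which is ≥ 0.025, so fail to reject H₀.
The data do not give significant evidence that the true slope on class size is negative.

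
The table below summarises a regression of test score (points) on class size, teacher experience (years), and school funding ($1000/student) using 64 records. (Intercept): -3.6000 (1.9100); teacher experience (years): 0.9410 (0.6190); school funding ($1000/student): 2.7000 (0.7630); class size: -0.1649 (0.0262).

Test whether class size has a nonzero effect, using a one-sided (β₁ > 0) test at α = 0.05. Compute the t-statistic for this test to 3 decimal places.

Read off: b = -0.1649, SE = 0.0262 for class size.
H₀: β₁ = 0 vs H₁: β₁ > 0.
t = -0.1649 / 0.0262 = -6.294.
df = n − k − 1 = 64 − 3 − 1 = 60.
One-sided p ≈ 1.0000, which is ≥ 0.05, so fail to reject H₀.
The data do not give significant evidence that the true slope on class size is positive, holding the other predictors fixed.

t = -6.294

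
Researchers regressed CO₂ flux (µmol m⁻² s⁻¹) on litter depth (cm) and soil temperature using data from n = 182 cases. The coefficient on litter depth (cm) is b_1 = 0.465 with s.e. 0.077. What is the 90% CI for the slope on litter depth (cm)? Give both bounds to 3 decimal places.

(0.338, 0.592)

df = n − k − 1 = 182 − 2 − 1 = 179.
t* = t_{0.05, 179} = 1.653411.
Margin = t* × SE = 1.653411 × 0.077 = 0.12731.
CI: 0.465 ± 0.12731 → (0.338, 0.592).
With 90% confidence, each one-unit increase in litter depth (cm) is associated with a change of between 0.338 and 0.592 µmol m⁻² s⁻¹ in CO₂ flux, holding the other predictors fixed.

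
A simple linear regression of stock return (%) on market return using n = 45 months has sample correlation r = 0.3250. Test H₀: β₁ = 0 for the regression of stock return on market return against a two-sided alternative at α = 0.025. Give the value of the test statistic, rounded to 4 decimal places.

t = r·√(n − 2)/√(1 − r²) = 0.3250·√43/√0.894375 = 2.2535.
df = n − 2 = 43.
Two-sided p ≈ 0.0294, which is ≥ 0.025, so fail to reject H₀.
The data do not give significant evidence of a linear association between market return and stock return.

t = 2.2535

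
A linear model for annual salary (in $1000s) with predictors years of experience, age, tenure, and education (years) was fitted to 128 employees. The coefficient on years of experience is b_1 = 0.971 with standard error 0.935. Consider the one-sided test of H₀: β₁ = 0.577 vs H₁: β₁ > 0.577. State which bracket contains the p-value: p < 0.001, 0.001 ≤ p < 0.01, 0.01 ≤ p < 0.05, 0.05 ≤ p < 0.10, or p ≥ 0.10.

t = (0.971 − 0.577) / 0.935 = 0.421.
df = n − k − 1 = 128 − 4 − 1 = 123.
One-sided p = P(T_{123} > t) ≈ 0.3371.
So p ≥ 0.10.

p ≥ 0.10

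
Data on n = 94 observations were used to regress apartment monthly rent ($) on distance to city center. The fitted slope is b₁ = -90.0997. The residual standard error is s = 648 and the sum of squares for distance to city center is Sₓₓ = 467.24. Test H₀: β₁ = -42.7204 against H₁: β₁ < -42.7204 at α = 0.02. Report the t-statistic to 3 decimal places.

t = -1.580

SE(b₁) = s/√Sₓₓ = 648/√467.24 = 29.9782.
t = (-90.0997 − (-42.7204)) / 29.9782 = -1.580.
df = n − 2 = 92.
One-sided p ≈ 0.0587, which is ≥ 0.02, so fail to reject H₀.
The data do not give significant evidence that the true slope on distance to city center is below -42.7204 $ per unit.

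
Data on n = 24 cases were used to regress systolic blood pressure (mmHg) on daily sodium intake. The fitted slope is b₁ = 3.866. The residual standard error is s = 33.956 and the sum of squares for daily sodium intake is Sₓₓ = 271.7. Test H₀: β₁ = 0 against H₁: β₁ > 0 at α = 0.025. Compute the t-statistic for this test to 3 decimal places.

t = 1.877

SE(b₁) = s/√Sₓₓ = 33.956/√271.7 = 2.06002.
t = 3.866 / 2.06002 = 1.877.
df = n − 2 = 22.
One-sided p ≈ 0.0369, which is ≥ 0.025, so fail to reject H₀.
The data do not give significant evidence that the true slope on daily sodium intake is positive.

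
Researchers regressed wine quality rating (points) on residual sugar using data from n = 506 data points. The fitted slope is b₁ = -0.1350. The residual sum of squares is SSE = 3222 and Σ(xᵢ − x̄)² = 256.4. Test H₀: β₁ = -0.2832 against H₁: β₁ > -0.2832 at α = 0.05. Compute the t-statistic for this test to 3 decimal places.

MSE = SSE/(n − 2) = 3222/504 = 6.39286.
SE(b₁) = √(MSE/Sₓₓ) = √(6.39286/256.4) = 0.157902.
t = (-0.1350 − (-0.2832)) / 0.157902 = 0.939.
df = n − 2 = 504.
One-sided p ≈ 0.1742, which is ≥ 0.05, so fail to reject H₀.
The data do not give significant evidence that the true slope on residual sugar exceeds -0.2832 points per unit.

t = 0.939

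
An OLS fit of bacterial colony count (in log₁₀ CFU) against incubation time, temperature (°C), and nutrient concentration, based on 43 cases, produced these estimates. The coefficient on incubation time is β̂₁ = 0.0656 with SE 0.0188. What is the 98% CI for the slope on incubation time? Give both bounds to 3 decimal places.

(0.020, 0.111)

df = n − k − 1 = 43 − 3 − 1 = 39.
t* = t_{0.01, 39} = 2.425841.
Margin = t* × SE = 2.425841 × 0.0188 = 0.04561.
CI: 0.0656 ± 0.04561 → (0.020, 0.111).
With 98% confidence, each one-unit increase in incubation time is associated with a change of between 0.020 and 0.111 log₁₀ CFU in bacterial colony count, holding the other predictors fixed.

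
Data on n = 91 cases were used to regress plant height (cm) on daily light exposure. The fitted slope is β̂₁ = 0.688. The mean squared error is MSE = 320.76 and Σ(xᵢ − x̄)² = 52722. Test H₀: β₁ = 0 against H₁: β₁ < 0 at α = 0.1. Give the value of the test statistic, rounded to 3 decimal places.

SE(β̂₁) = √(MSE/Sₓₓ) = √(320.76/52722) = 0.0779999.
t = 0.688 / 0.0779999 = 8.821.
df = n − 2 = 89.
One-sided p ≈ 1.0000, which is ≥ 0.1, so fail to reject H₀.
The data do not give significant evidence that the true slope on daily light exposure is negative.

t = 8.821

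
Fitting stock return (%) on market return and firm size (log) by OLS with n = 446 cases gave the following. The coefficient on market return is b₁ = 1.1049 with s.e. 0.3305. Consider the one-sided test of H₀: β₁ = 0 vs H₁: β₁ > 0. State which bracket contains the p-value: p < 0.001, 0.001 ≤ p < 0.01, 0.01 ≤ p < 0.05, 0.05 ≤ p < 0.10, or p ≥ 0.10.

p < 0.001

t = 1.1049 / 0.3305 = 3.343.
df = n − k − 1 = 446 − 2 − 1 = 443.
One-sided p = P(T_{443} > t) ≈ 0.0004.
So p < 0.001.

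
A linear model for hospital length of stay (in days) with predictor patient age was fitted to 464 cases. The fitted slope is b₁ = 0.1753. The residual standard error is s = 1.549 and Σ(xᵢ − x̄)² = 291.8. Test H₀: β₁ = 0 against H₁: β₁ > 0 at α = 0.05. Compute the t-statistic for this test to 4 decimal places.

SE(b₁) = s/√Sₓₓ = 1.549/√291.8 = 0.0906794.
t = 0.1753 / 0.0906794 = 1.9332.
df = n − 2 = 462.
One-sided p ≈ 0.0269, which is < 0.05, so reject H₀.
There is evidence that the true slope on patient age is positive.

t = 1.9332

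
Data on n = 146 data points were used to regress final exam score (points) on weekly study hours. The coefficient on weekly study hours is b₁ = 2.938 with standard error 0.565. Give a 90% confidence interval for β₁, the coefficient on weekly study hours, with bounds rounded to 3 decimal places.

(2.003, 3.873)

df = n − 2 = 146 − 2 = 144.
t* = t_{0.05, 144} = 1.655504.
Margin = t* × SE = 1.655504 × 0.565 = 0.93536.
CI: 2.938 ± 0.93536 → (2.003, 3.873).
With 90% confidence, each one-unit increase in weekly study hours is associated with a change of between 2.003 and 3.873 points in final exam score.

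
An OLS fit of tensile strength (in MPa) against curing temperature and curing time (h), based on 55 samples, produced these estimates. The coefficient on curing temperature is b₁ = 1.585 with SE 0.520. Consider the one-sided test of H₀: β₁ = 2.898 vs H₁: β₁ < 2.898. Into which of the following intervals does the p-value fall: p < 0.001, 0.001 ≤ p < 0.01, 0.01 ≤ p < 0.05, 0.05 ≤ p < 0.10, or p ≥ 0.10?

t = (1.585 − 2.898) / 0.520 = -2.525.
df = n − k − 1 = 55 − 2 − 1 = 52.
One-sided p = P(T_{52} < t) ≈ 0.0073.
So 0.001 ≤ p < 0.01.

0.001 ≤ p < 0.01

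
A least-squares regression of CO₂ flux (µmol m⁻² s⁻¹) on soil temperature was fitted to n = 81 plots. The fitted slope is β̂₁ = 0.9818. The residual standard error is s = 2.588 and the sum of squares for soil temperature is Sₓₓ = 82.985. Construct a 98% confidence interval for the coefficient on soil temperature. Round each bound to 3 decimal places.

(0.307, 1.656)

SE(β̂₁) = s/√Sₓₓ = 2.588/√82.985 = 0.284096.
df = n − 2 = 79.
t* = t_{0.01, 79} = 2.374482.
Margin = t* × SE = 2.374482 × 0.284096 = 0.67458.
CI: 0.9818 ± 0.67458 → (0.307, 1.656).
With 98% confidence, each one-unit increase in soil temperature is associated with a change of between 0.307 and 1.656 µmol m⁻² s⁻¹ in CO₂ flux.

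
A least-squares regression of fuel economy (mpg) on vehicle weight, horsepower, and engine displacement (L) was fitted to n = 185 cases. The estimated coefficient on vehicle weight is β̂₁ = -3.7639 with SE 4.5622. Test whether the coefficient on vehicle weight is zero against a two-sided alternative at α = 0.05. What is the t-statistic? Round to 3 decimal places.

t = -0.825

H₀: β₁ = 0 vs H₁: β₁ ≠ 0.
t = (β̂₁ − β₁⁰)/SE = -3.7639 / 4.5622 = -0.825.
df = n − k − 1 = 185 − 3 − 1 = 181.
Two-sided p ≈ 0.4104, which is ≥ 0.05, so fail to reject H₀.
The data do not give significant evidence of an association between vehicle weight and fuel economy, after adjusting for the other predictors.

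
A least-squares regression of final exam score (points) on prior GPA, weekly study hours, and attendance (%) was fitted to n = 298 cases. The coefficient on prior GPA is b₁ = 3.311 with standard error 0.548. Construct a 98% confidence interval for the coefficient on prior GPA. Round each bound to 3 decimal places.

df = n − k − 1 = 298 − 3 − 1 = 294.
t* = t_{0.01, 294} = 2.339098.
Margin = t* × SE = 2.339098 × 0.548 = 1.28183.
CI: 3.311 ± 1.28183 → (2.029, 4.593).
With 98% confidence, each one-unit increase in prior GPA is associated with a change of between 2.029 and 4.593 points in final exam score, holding the other predictors fixed.

(2.029, 4.593)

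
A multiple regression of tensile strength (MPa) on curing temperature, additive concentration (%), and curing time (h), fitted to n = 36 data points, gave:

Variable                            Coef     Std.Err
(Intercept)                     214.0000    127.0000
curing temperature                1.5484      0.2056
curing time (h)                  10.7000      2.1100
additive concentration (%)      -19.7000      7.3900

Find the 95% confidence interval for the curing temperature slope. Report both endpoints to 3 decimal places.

(1.130, 1.967)

Read off: b = 1.5484, SE = 0.2056 for curing temperature.
df = n − k − 1 = 36 − 3 − 1 = 32.
t* = t_{0.025, 32} = 2.036933.
Margin = t* × SE = 2.036933 × 0.2056 = 0.41879.
CI: 1.5484 ± 0.41879 → (1.130, 1.967).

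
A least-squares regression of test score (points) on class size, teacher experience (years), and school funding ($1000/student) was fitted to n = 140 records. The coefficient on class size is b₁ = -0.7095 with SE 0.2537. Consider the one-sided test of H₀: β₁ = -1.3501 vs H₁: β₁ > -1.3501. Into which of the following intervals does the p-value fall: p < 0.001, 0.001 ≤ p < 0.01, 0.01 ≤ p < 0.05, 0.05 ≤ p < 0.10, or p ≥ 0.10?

t = (-0.7095 − (-1.3501)) / 0.2537 = 2.525.
df = n − k − 1 = 140 − 3 − 1 = 136.
One-sided p = P(T_{136} > t) ≈ 0.0064.
So 0.001 ≤ p < 0.01.

0.001 ≤ p < 0.01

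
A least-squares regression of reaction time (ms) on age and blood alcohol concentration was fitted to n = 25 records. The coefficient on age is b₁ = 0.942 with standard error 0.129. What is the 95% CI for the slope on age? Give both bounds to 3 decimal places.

df = n − k − 1 = 25 − 2 − 1 = 22.
t* = t_{0.025, 22} = 2.073873.
Margin = t* × SE = 2.073873 × 0.129 = 0.26753.
CI: 0.942 ± 0.26753 → (0.674, 1.210).
With 95% confidence, each one-unit increase in age is associated with a change of between 0.674 and 1.210 ms in reaction time, holding the other predictors fixed.

(0.674, 1.210)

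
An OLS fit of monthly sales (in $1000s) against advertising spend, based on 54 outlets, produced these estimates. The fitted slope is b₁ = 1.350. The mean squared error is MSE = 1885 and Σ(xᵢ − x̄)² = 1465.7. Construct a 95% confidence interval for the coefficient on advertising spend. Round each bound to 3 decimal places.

(-0.926, 3.626)

SE(b₁) = √(MSE/Sₓₓ) = √(1885/1465.7) = 1.13405.
df = n − 2 = 52.
t* = t_{0.025, 52} = 2.006647.
Margin = t* × SE = 2.006647 × 1.13405 = 2.27564.
CI: 1.350 ± 2.27564 → (-0.926, 3.626).
With 95% confidence, each one-unit increase in advertising spend is associated with a change of between -0.926 and 3.626 $1000s in monthly sales.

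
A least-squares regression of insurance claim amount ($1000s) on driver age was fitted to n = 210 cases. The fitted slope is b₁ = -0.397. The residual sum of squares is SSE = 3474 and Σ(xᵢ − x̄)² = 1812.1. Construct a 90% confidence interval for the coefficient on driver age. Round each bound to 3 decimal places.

(-0.556, -0.238)

MSE = SSE/(n − 2) = 3474/208 = 16.7019.
SE(b₁) = √(MSE/Sₓₓ) = √(16.7019/1812.1) = 0.0960046.
df = n − 2 = 208.
t* = t_{0.05, 208} = 1.652212.
Margin = t* × SE = 1.652212 × 0.0960046 = 0.15862.
CI: -0.397 ± 0.15862 → (-0.556, -0.238).
With 90% confidence, each one-unit increase in driver age is associated with a change of between -0.556 and -0.238 $1000s in insurance claim amount.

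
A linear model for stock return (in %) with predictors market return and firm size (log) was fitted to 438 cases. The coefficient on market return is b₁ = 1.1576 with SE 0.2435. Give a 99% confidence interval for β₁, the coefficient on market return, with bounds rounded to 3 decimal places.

(0.528, 1.788)

df = n − k − 1 = 438 − 2 − 1 = 435.
t* = t_{0.005, 435} = 2.587179.
Margin = t* × SE = 2.587179 × 0.2435 = 0.62998.
CI: 1.1576 ± 0.62998 → (0.528, 1.788).
With 99% confidence, each one-unit increase in market return is associated with a change of between 0.528 and 1.788 % in stock return, holding the other predictors fixed.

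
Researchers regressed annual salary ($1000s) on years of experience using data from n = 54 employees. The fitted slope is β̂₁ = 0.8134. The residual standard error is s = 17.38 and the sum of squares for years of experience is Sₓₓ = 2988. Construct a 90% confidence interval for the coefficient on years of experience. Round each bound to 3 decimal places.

SE(β̂₁) = s/√Sₓₓ = 17.38/√2988 = 0.31795.
df = n − 2 = 52.
t* = t_{0.05, 52} = 1.674689.
Margin = t* × SE = 1.674689 × 0.31795 = 0.53247.
CI: 0.8134 ± 0.53247 → (0.281, 1.346).
With 90% confidence, each one-unit increase in years of experience is associated with a change of between 0.281 and 1.346 $1000s in annual salary.

(0.281, 1.346)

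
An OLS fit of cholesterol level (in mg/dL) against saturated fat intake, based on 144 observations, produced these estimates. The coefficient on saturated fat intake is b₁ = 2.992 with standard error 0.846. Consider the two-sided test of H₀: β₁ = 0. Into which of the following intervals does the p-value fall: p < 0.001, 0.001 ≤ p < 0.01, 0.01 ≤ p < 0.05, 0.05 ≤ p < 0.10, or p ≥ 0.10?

p < 0.001

t = 2.992 / 0.846 = 3.537.
df = n − 2 = 144 − 2 = 142.
Two-sided p = 2·P(T_{142} > |t|) ≈ 0.0005.
So p < 0.001.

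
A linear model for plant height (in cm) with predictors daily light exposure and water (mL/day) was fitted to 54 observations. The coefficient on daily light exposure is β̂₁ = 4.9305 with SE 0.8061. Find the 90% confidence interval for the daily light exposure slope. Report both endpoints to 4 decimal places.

(3.5801, 6.2809)

df = n − k − 1 = 54 − 2 − 1 = 51.
t* = t_{0.05, 51} = 1.675285.
Margin = t* × SE = 1.675285 × 0.8061 = 1.350447.
CI: 4.9305 ± 1.350447 → (3.5801, 6.2809).
With 90% confidence, each one-unit increase in daily light exposure is associated with a change of between 3.5801 and 6.2809 cm in plant height, holding the other predictors fixed.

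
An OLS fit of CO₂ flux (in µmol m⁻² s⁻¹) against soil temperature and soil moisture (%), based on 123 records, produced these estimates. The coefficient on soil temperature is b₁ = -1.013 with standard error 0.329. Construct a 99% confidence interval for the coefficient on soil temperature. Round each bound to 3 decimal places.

df = n − k − 1 = 123 − 2 − 1 = 120.
t* = t_{0.005, 120} = 2.617421.
Margin = t* × SE = 2.617421 × 0.329 = 0.86113.
CI: -1.013 ± 0.86113 → (-1.874, -0.152).
With 99% confidence, each one-unit increase in soil temperature is associated with a change of between -1.874 and -0.152 µmol m⁻² s⁻¹ in CO₂ flux, holding the other predictors fixed.

(-1.874, -0.152)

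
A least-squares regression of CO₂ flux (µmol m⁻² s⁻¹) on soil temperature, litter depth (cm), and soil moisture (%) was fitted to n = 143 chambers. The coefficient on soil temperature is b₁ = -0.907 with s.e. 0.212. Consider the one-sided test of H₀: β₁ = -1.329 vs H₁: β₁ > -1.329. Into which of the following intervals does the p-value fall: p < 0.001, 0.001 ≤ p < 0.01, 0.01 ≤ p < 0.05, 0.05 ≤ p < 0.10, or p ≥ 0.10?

t = (-0.907 − (-1.329)) / 0.212 = 1.991.
df = n − k − 1 = 143 − 3 − 1 = 139.
One-sided p = P(T_{139} > t) ≈ 0.0242.
So 0.01 ≤ p < 0.05.

0.01 ≤ p < 0.05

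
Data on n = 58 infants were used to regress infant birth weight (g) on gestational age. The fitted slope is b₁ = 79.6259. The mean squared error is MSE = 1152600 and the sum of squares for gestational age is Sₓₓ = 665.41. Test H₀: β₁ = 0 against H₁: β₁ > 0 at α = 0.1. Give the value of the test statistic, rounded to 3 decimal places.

t = 1.913

SE(b₁) = √(MSE/Sₓₓ) = √(1.1526e+06/665.41) = 41.6193.
t = 79.6259 / 41.6193 = 1.913.
df = n − 2 = 56.
One-sided p ≈ 0.0304, which is < 0.1, so reject H₀.
There is evidence that the true slope on gestational age is positive.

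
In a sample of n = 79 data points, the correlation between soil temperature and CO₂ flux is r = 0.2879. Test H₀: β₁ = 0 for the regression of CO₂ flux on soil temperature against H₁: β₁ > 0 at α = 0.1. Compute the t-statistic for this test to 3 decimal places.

t = r·√(n − 2)/√(1 − r²) = 0.2879·√77/√0.917114 = 2.638.
df = n − 2 = 77.
One-sided p ≈ 0.0050, which is < 0.1, so reject H₀.
There is evidence of a linear association between soil temperature and CO₂ flux.

t = 2.638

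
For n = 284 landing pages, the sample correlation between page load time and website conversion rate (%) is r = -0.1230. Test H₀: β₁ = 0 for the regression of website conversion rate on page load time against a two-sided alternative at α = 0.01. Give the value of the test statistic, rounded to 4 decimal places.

t = -2.0813

t = r·√(n − 2)/√(1 − r²) = -0.1230·√282/√0.984871 = -2.0813.
df = n − 2 = 282.
Two-sided p ≈ 0.0383, which is ≥ 0.01, so fail to reject H₀.
The data do not give significant evidence of a linear association between page load time and website conversion rate.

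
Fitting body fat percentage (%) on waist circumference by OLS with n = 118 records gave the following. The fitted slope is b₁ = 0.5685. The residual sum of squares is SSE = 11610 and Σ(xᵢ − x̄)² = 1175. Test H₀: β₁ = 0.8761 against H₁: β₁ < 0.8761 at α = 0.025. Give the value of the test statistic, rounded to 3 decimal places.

MSE = SSE/(n − 2) = 11610/116 = 100.086.
SE(b₁) = √(MSE/Sₓₓ) = √(100.086/1175) = 0.291856.
t = (0.5685 − 0.8761) / 0.291856 = -1.054.
df = n − 2 = 116.
One-sided p ≈ 0.1470, which is ≥ 0.025, so fail to reject H₀.
The data do not give significant evidence that the true slope on waist circumference is below 0.8761 % per unit.

t = -1.054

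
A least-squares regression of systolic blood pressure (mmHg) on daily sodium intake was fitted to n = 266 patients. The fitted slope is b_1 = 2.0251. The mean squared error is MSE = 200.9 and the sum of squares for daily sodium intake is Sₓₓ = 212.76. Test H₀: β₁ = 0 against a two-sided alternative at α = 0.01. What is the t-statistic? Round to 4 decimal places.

t = 2.0840

SE(b_1) = √(MSE/Sₓₓ) = √(200.9/212.76) = 0.971729.
t = 2.0251 / 0.971729 = 2.0840.
df = n − 2 = 264.
Two-sided p ≈ 0.0381, which is ≥ 0.01, so fail to reject H₀.
The data do not give significant evidence of an association between daily sodium intake and systolic blood pressure.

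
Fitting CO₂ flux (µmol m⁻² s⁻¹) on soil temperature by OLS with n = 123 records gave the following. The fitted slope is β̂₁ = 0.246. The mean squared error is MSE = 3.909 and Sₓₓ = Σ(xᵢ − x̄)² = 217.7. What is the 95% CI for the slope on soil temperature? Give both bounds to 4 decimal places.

SE(β̂₁) = √(MSE/Sₓₓ) = √(3.909/217.7) = 0.134.
df = n − 2 = 121.
t* = t_{0.025, 121} = 1.979764.
Margin = t* × SE = 1.979764 × 0.134 = 0.265288.
CI: 0.246 ± 0.265288 → (-0.0193, 0.5113).
With 95% confidence, each one-unit increase in soil temperature is associated with a change of between -0.0193 and 0.5113 µmol m⁻² s⁻¹ in CO₂ flux.

(-0.0193, 0.5113)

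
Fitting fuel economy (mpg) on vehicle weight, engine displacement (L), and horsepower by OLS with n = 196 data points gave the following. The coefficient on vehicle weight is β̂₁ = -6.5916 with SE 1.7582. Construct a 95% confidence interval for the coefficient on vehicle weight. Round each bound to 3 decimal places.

(-10.059, -3.124)

df = n − k − 1 = 196 − 3 − 1 = 192.
t* = t_{0.025, 192} = 1.972396.
Margin = t* × SE = 1.972396 × 1.7582 = 3.46787.
CI: -6.5916 ± 3.46787 → (-10.059, -3.124).
With 95% confidence, each one-unit increase in vehicle weight is associated with a change of between -10.059 and -3.124 mpg in fuel economy, holding the other predictors fixed.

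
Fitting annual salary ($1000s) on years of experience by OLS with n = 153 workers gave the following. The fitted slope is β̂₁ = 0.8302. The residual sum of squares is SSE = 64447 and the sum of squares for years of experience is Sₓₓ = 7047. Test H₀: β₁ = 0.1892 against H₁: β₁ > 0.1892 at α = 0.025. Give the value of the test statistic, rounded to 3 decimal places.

t = 2.605

MSE = SSE/(n − 2) = 64447/151 = 426.801.
SE(β̂₁) = √(MSE/Sₓₓ) = √(426.801/7047) = 0.2461.
t = (0.8302 − 0.1892) / 0.2461 = 2.605.
df = n − 2 = 151.
One-sided p ≈ 0.0051, which is < 0.025, so reject H₀.
There is evidence that the true slope on years of experience exceeds 0.1892 $1000s per unit.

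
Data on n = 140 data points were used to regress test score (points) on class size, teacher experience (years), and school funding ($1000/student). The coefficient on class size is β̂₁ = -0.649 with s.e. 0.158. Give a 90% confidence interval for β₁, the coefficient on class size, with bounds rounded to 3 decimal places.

(-0.911, -0.387)

df = n − k − 1 = 140 − 3 − 1 = 136.
t* = t_{0.05, 136} = 1.656135.
Margin = t* × SE = 1.656135 × 0.158 = 0.26167.
CI: -0.649 ± 0.26167 → (-0.911, -0.387).
With 90% confidence, each one-unit increase in class size is associated with a change of between -0.911 and -0.387 points in test score, holding the other predictors fixed.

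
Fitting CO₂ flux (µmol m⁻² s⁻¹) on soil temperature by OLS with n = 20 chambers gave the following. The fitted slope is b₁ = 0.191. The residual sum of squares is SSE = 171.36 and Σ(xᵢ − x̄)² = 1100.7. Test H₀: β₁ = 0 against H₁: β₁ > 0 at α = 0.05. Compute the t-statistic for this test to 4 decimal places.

MSE = SSE/(n − 2) = 171.36/18 = 9.52.
SE(b₁) = √(MSE/Sₓₓ) = √(9.52/1100.7) = 0.0930002.
t = 0.191 / 0.0930002 = 2.0538.
df = n − 2 = 18.
One-sided p ≈ 0.0274, which is < 0.05, so reject H₀.
There is evidence that the true slope on soil temperature is positive.

t = 2.0538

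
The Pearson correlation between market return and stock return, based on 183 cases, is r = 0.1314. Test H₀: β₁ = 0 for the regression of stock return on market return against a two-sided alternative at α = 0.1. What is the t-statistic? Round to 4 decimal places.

t = 1.7833

t = r·√(n − 2)/√(1 − r²) = 0.1314·√181/√0.982734 = 1.7833.
df = n − 2 = 181.
Two-sided p ≈ 0.0762, which is < 0.1, so reject H₀.
There is evidence of a linear association between market return and stock return.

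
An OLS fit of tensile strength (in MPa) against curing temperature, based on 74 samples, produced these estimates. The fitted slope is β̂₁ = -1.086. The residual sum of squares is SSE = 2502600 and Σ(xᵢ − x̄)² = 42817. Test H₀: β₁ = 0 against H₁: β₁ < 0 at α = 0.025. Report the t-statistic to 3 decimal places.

MSE = SSE/(n − 2) = 2502600/72 = 34758.3.
SE(β̂₁) = √(MSE/Sₓₓ) = √(34758.3/42817) = 0.900993.
t = -1.086 / 0.900993 = -1.205.
df = n − 2 = 72.
One-sided p ≈ 0.1160, which is ≥ 0.025, so fail to reject H₀.
The data do not give significant evidence that the true slope on curing temperature is negative.

t = -1.205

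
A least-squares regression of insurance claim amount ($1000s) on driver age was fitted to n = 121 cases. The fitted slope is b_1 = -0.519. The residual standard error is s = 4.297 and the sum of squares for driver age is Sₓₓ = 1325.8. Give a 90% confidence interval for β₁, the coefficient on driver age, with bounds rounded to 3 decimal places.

SE(b_1) = s/√Sₓₓ = 4.297/√1325.8 = 0.118012.
df = n − 2 = 119.
t* = t_{0.05, 119} = 1.657759.
Margin = t* × SE = 1.657759 × 0.118012 = 0.19564.
CI: -0.519 ± 0.19564 → (-0.715, -0.323).
With 90% confidence, each one-unit increase in driver age is associated with a change of between -0.715 and -0.323 $1000s in insurance claim amount.

(-0.715, -0.323)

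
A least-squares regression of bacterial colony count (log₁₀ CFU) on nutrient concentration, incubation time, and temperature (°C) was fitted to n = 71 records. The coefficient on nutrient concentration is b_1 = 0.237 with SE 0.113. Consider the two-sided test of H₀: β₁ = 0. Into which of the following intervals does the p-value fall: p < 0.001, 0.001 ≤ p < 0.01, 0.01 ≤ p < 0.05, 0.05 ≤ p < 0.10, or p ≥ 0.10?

0.01 ≤ p < 0.05

t = 0.237 / 0.113 = 2.097.
df = n − k − 1 = 71 − 3 − 1 = 67.
Two-sided p = 2·P(T_{67} > |t|) ≈ 0.0397.
So 0.01 ≤ p < 0.05.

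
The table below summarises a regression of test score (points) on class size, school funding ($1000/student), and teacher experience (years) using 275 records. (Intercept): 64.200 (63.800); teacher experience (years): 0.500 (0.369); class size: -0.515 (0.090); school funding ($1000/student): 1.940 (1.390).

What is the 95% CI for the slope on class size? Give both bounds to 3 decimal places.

Read off: b = -0.515, SE = 0.090 for class size.
df = n − k − 1 = 275 − 3 − 1 = 271.
t* = t_{0.025, 271} = 1.968756.
Margin = t* × SE = 1.968756 × 0.090 = 0.17719.
CI: -0.515 ± 0.17719 → (-0.692, -0.338).

(-0.692, -0.338)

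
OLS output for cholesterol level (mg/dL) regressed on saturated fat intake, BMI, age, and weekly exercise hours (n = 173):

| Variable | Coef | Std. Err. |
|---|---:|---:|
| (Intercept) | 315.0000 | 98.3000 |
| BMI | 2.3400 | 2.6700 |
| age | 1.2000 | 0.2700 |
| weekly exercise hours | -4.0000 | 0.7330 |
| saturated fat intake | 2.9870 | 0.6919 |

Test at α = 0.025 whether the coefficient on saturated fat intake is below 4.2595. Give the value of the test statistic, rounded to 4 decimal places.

Read off: b = 2.9870, SE = 0.6919 for saturated fat intake.
H₀: β₁ = 4.2595 vs H₁: β₁ < 4.2595.
t = (2.9870 − 4.2595) / 0.6919 = -1.8391.
df = n − k − 1 = 173 − 4 − 1 = 168.
One-sided p ≈ 0.0338, which is ≥ 0.025, so fail to reject H₀.
The data do not give significant evidence that the true slope on saturated fat intake is below 4.2595 mg/dL per unit, holding the other predictors fixed.

t = -1.8391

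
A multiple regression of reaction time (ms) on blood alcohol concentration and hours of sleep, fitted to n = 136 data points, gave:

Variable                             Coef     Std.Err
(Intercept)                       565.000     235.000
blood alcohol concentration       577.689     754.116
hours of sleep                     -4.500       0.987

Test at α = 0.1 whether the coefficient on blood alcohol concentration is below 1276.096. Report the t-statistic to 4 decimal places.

t = -0.9261

Read off: b = 577.689, SE = 754.116 for blood alcohol concentration.
H₀: β₁ = 1276.096 vs H₁: β₁ < 1276.096.
t = (577.689 − 1276.096) / 754.116 = -0.9261.
df = n − k − 1 = 136 − 2 − 1 = 133.
One-sided p ≈ 0.1780, which is ≥ 0.1, so fail to reject H₀.
The data do not give significant evidence that the true slope on blood alcohol concentration is below 1276.096 ms per unit, holding the other predictors fixed.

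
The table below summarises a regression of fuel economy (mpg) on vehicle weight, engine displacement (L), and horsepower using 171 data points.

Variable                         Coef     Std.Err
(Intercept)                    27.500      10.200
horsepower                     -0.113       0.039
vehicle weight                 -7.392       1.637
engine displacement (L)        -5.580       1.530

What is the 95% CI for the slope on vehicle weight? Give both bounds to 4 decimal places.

Read off: b = -7.392, SE = 1.637 for vehicle weight.
df = n − k − 1 = 171 − 3 − 1 = 167.
t* = t_{0.025, 167} = 1.974271.
Margin = t* × SE = 1.974271 × 1.637 = 3.231882.
CI: -7.392 ± 3.231882 → (-10.6239, -4.1601).

(-10.6239, -4.1601)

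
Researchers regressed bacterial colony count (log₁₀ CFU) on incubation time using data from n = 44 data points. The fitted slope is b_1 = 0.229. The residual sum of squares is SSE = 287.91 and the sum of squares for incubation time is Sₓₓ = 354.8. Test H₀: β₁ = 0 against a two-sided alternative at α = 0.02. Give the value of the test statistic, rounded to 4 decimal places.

MSE = SSE/(n − 2) = 287.91/42 = 6.855.
SE(b_1) = √(MSE/Sₓₓ) = √(6.855/354.8) = 0.138999.
t = 0.229 / 0.138999 = 1.6475.
df = n − 2 = 42.
Two-sided p ≈ 0.1069, which is ≥ 0.02, so fail to reject H₀.
The data do not give significant evidence of an association between incubation time and bacterial colony count.

t = 1.6475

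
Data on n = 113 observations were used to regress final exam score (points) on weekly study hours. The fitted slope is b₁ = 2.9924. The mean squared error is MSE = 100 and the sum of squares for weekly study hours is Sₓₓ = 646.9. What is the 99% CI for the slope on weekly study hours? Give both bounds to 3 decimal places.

SE(b₁) = √(MSE/Sₓₓ) = √(100/646.9) = 0.393171.
df = n − 2 = 111.
t* = t_{0.005, 111} = 2.620849.
Margin = t* × SE = 2.620849 × 0.393171 = 1.03044.
CI: 2.9924 ± 1.03044 → (1.962, 4.023).
With 99% confidence, each one-unit increase in weekly study hours is associated with a change of between 1.962 and 4.023 points in final exam score.

(1.962, 4.023)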